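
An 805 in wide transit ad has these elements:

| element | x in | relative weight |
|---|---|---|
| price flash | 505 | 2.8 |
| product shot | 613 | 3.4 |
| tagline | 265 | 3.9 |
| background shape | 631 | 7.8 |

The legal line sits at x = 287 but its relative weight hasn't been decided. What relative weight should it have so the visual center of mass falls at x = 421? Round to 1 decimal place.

w ≈ 14.3

Existing Σw = 17.9 (2.8 + 3.4 + 3.9 + 7.8); existing moment 2.8·505 + 3.4·613 + 3.9·265 + 7.8·631 = 9453.5.
For the centroid to hit 421: (9453.5 + w·287) / (17.9 + w) = 421.
Rearranging, w·(287 − 421) = 421·17.9 − 9453.5 = -1917.6, so w ≈ -1917.6/-134 = 14.31.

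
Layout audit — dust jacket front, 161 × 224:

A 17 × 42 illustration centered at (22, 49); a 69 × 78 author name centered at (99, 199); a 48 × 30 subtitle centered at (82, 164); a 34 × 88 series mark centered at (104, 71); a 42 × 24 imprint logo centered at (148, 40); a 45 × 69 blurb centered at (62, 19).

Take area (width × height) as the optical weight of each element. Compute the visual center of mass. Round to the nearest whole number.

Taking area as weight: illustration 17·42 = 714, author name 69·78 = 5382, subtitle 48·30 = 1440, series mark 34·88 = 2992, imprint logo 42·24 = 1008, blurb 45·69 = 3105. Sum 14641.
Σw·x = 1319468; x̄ = 1319468/14641 ≈ 90.12.
Σw·y = 1653911; ȳ = 1653911/14641 ≈ 112.96.

(90, 113)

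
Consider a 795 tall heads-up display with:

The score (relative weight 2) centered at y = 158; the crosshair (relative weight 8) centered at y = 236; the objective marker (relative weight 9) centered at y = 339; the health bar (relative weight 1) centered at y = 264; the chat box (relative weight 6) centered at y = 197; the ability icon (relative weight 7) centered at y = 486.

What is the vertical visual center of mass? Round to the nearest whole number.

Σw = 2 + 8 + 9 + 1 + 6 + 7 = 33.
Σw·y = 10103; ȳ = 10103/33 ≈ 306.15.

y ≈ 306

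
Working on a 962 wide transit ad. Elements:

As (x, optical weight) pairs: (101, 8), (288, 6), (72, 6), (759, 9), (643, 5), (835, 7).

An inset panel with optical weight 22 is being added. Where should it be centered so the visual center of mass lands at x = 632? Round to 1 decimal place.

x ≈ 952.6

After adding the inset panel, total weight = 8 + 6 + 6 + 9 + 5 + 7 + 22 = 63.
x: need Σw·x = 63·632 = 39816. Existing = 8·101 + 6·288 + 6·72 + 9·759 + 5·643 + 7·835 = 18859. Remainder 20957 / 22 ≈ 952.59.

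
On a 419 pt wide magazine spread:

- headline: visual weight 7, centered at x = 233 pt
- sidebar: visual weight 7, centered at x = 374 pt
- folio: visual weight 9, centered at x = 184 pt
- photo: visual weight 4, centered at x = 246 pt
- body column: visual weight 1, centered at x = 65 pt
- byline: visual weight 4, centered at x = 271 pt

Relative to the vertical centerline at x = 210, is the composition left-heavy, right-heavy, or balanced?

right-heavy

Weights sum to 7 + 7 + 9 + 4 + 1 + 4 = 32.
Σw·x = 8038; x̄ = 8038/32 ≈ 251.19.
251.2 vs midline 210 → right-heavy.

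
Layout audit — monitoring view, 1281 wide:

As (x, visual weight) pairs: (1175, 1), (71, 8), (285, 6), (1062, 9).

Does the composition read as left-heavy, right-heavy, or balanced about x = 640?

Total weight = 1 + 8 + 6 + 9 = 24.
x-moment: 1·1175 + 8·71 + 6·285 + 9·1062 = 13011; centroid 13011/24 ≈ 542.12.
Since 542.1 is left of 640, the composition reads left-heavy.

left-heavy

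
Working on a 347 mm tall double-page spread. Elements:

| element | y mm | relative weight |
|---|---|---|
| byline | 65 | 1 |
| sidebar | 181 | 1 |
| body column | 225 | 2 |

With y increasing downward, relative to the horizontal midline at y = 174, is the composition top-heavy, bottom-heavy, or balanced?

balanced

Weights sum to 1 + 1 + 2 = 4.
Σw·y = 1·65 + 1·181 + 2·225 = 696, so ȳ = 696/4 ≈ 174.00.
The centroid 174.00 matches the midline at 174, so the layout is balanced.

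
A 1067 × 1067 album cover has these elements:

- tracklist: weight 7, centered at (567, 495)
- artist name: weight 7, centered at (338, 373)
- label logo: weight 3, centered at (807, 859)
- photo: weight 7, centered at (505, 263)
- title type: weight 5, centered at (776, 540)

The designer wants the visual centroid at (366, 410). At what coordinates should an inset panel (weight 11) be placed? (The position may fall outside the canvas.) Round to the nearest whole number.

(-139, 291)

With the inset panel, Σw becomes 7 + 7 + 3 + 7 + 5 + 11 = 40.
x: target moment 40×366 = 14640; current 7·567 + 7·338 + 3·807 + 7·505 + 5·776 = 16171; the inset panel supplies -1531, so x = -1531/11 ≈ -139.18.
y: target moment 40×410 = 16400; current 7·495 + 7·373 + 3·859 + 7·263 + 5·540 = 13194; the inset panel supplies 3206, so y = 3206/11 ≈ 291.45.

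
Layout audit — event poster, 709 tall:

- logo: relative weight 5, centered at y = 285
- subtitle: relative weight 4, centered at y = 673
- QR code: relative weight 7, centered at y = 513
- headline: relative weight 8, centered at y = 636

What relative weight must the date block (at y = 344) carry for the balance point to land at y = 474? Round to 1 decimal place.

Fixed elements: Σw = 5 + 4 + 7 + 8 = 24, Σw·y = 5·285 + 4·673 + 7·513 + 8·636 = 12796.
For the centroid to hit 474: (12796 + w·344) / (24 + w) = 474.
So w = (474·24 − 12796)/(344 − 474) = -1420/-130 ≈ 10.92.

w ≈ 10.9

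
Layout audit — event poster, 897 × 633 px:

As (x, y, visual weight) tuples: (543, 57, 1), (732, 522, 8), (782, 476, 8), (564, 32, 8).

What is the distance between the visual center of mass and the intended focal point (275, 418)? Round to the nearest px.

≈ 421 px

Weights sum to 1 + 8 + 8 + 8 = 25.
x: (1·543 + 8·732 + 8·782 + 8·564) / 25 = 17167 / 25 ≈ 686.68
y: (1·57 + 8·522 + 8·476 + 8·32) / 25 = 8297 / 25 ≈ 331.88
Offset from (275, 418): Δx ≈ 411.68, Δy ≈ -86.12; distance = √(Δx² + Δy²) ≈ 420.59.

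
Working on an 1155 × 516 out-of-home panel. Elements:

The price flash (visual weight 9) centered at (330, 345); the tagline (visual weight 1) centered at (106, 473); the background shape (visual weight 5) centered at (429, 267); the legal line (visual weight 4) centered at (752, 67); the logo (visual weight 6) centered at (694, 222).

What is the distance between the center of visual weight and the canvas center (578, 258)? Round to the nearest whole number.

Total weight = 9 + 1 + 5 + 4 + 6 = 25.
x: (9·330 + 1·106 + 5·429 + 4·752 + 6·694) / 25 = 12393 / 25 ≈ 495.72
y: (9·345 + 1·473 + 5·267 + 4·67 + 6·222) / 25 = 6513 / 25 ≈ 260.52
Relative to (578, 258): Δ = (-82.28, 2.52); |Δ| = √(-82.28² + 2.52²) ≈ 82.32.

≈ 82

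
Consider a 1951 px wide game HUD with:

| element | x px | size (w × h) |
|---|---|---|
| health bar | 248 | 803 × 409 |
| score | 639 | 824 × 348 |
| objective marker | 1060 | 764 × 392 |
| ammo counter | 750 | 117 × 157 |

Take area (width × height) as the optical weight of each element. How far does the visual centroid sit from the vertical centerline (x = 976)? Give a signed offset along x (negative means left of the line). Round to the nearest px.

≈ -337 px

Areas → weights: health bar 803·409 = 328427, score 824·348 = 286752, objective marker 764·392 = 299488, ammo counter 117·157 = 18369; Σw = 933036.
x-moment: 328427·248 + 286752·639 + 299488·1060 + 18369·750 = 595918454; centroid 595918454/933036 ≈ 638.69.
Offset from x = 976: 638.69 − 976 ≈ -337.31.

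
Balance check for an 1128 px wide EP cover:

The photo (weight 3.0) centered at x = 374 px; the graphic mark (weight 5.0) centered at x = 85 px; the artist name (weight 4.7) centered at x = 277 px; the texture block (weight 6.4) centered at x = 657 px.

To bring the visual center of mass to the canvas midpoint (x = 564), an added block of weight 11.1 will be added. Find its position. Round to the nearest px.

x ≈ 899

After adding the added block, total weight = 3.0 + 5.0 + 4.7 + 6.4 + 11.1 = 30.2.
x: need Σw·x = 30.2·564 = 17032.8. Existing = 3.0·374 + 5.0·85 + 4.7·277 + 6.4·657 = 7053.7. Remainder 9979.1 / 11.1 ≈ 899.02.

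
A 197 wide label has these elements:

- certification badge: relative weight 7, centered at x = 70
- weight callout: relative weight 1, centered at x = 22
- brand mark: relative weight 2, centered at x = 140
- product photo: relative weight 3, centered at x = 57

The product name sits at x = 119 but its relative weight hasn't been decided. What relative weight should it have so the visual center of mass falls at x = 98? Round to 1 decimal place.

w ≈ 14.8

Existing Σw = 13 (7 + 1 + 2 + 3); existing moment 7·70 + 1·22 + 2·140 + 3·57 = 963.
Set Σw·x/Σw = 98: (963 + 119w) = 98·(13 + w).
Rearranging, w·(119 − 98) = 98·13 − 963 = 311, so w ≈ 311/21 = 14.81.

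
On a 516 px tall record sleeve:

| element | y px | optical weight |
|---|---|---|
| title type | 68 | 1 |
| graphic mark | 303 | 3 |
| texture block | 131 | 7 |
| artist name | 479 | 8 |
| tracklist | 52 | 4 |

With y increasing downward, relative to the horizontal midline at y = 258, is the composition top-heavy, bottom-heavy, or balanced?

balanced

Σw = 1 + 3 + 7 + 8 + 4 = 23.
y-moment: 1·68 + 3·303 + 7·131 + 8·479 + 4·52 = 5934; centroid 5934/23 ≈ 258.00.
The centroid 258.00 matches the midline at 258, so the layout is balanced.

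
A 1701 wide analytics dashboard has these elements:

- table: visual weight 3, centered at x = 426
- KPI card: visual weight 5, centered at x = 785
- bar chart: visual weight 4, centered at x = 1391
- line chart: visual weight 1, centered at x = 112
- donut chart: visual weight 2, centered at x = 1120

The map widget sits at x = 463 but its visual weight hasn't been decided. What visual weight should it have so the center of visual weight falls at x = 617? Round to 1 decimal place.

Existing Σw = 15 (3 + 5 + 4 + 1 + 2); existing moment 3·426 + 5·785 + 4·1391 + 1·112 + 2·1120 = 13119.
Set Σw·x/Σw = 617: (13119 + 463w) = 617·(15 + w).
Rearranging, w·(463 − 617) = 617·15 − 13119 = -3864, so w ≈ -3864/-154 = 25.09.

w ≈ 25.1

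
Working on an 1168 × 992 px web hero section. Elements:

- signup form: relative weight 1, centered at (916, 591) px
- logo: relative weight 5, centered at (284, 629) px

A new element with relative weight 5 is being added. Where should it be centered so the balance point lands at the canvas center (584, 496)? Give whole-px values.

(818, 344)

New total weight: (1 + 5) + 5 = 11.
x: need Σw·x = 11·584 = 6424. Existing = 1·916 + 5·284 = 2336. Remainder 4088 / 5 ≈ 817.60.
y: need Σw·y = 11·496 = 5456. Existing = 1·591 + 5·629 = 3736. Remainder 1720 / 5 ≈ 344.00.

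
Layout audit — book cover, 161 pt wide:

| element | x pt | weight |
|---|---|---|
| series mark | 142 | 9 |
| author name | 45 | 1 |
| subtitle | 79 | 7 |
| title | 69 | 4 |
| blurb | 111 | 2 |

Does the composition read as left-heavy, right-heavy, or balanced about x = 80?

right-heavy

Σw = 9 + 1 + 7 + 4 + 2 = 23.
x: (9·142 + 1·45 + 7·79 + 4·69 + 2·111) / 23 = 2374 / 23 ≈ 103.22
Since 103.2 is right of 80, the composition reads right-heavy.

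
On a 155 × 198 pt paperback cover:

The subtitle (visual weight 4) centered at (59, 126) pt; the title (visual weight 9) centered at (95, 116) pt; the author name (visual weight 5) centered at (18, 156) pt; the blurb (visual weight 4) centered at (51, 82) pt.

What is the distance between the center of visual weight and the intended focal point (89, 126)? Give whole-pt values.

≈ 27 pt

Total weight = 4 + 9 + 5 + 4 = 22.
x-moment: 4·59 + 9·95 + 5·18 + 4·51 = 1385; centroid 1385/22 ≈ 62.95.
y-moment: 4·126 + 9·116 + 5·156 + 4·82 = 2656; centroid 2656/22 ≈ 120.73.
Offset from (89, 126): Δx ≈ -26.05, Δy ≈ -5.27; distance = √(Δx² + Δy²) ≈ 26.57.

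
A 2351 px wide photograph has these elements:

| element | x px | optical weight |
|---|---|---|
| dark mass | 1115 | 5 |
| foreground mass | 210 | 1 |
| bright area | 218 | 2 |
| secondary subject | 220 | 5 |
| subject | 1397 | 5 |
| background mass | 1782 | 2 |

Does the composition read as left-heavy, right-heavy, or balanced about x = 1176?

Σw = 5 + 1 + 2 + 5 + 5 + 2 = 20.
x-moment: 5·1115 + 1·210 + 2·218 + 5·220 + 5·1397 + 2·1782 = 17870; centroid 17870/20 ≈ 893.50.
893.5 vs midline 1176 → left-heavy.

left-heavy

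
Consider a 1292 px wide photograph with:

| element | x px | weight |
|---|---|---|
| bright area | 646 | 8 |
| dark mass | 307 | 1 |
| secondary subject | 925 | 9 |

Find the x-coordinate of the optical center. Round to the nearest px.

Weights sum to 8 + 1 + 9 = 18.
x: (8·646 + 1·307 + 9·925) / 18 = 13800 / 18 ≈ 766.67

x ≈ 767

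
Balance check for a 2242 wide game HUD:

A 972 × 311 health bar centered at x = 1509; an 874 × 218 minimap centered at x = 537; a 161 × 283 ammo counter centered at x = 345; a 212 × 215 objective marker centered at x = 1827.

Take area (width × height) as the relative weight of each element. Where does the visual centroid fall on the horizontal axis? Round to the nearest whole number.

x ≈ 1126

Taking area as weight: health bar 972·311 = 302292, minimap 874·218 = 190532, ammo counter 161·283 = 45563, objective marker 212·215 = 45580. Sum 583967.
x: (302292·1509 + 190532·537 + 45563·345 + 45580·1827) / 583967 = 657468207 / 583967 ≈ 1125.87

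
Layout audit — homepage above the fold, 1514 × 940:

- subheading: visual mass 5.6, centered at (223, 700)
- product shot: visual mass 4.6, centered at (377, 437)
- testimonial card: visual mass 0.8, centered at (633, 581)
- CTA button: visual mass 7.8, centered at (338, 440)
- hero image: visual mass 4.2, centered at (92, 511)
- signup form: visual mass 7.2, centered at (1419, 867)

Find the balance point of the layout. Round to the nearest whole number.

(554, 603)

Σw = 5.6 + 4.6 + 0.8 + 7.8 + 4.2 + 7.2 = 30.2.
Σw·x = 16729.0; x̄ = 16729.0/30.2 ≈ 553.94.
Σw·y = 18215.6; ȳ = 18215.6/30.2 ≈ 603.17.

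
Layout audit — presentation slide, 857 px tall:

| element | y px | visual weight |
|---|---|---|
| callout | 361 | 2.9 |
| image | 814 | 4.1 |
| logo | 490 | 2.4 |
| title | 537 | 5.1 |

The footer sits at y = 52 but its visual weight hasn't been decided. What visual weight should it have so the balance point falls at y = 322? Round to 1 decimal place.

w ≈ 13.4

Existing Σw = 14.5 (2.9 + 4.1 + 2.4 + 5.1); existing moment 2.9·361 + 4.1·814 + 2.4·490 + 5.1·537 = 8299.0.
Balance at y = 322 requires (8299.0 + w·52) / (14.5 + w) = 322.
Solving: w = (322·14.5 − 8299.0) / (52 − 322) = -3630.0 / -270 ≈ 13.44.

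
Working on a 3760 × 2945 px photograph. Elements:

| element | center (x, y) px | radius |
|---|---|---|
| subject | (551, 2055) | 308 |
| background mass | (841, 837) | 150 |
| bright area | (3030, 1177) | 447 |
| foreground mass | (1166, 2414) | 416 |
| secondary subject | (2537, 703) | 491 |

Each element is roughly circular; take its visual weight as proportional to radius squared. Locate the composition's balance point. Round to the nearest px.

(2037, 1417)

r² weights: subject 308² = 94864, background mass 150² = 22500, bright area 447² = 199809, foreground mass 416² = 173056, secondary subject 491² = 241081. Total = 731310.
Σw·x = 94864·551 + 22500·841 + 199809·3030 + 173056·1166 + 241081·2537 = 1490019627, so x̄ = 1490019627/731310 ≈ 2037.47.
Σw·y = 94864·2055 + 22500·837 + 199809·1177 + 173056·2414 + 241081·703 = 1036190340, so ȳ = 1036190340/731310 ≈ 1416.90.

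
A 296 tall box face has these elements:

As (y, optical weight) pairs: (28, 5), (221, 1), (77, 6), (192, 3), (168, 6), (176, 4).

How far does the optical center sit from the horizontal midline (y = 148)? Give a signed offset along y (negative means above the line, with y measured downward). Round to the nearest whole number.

Total weight = 5 + 1 + 6 + 3 + 6 + 4 = 25.
Σw·y = 3111; ȳ = 3111/25 ≈ 124.44.
Against y = 148, that's 124.44 − 148 = -23.56.

≈ -24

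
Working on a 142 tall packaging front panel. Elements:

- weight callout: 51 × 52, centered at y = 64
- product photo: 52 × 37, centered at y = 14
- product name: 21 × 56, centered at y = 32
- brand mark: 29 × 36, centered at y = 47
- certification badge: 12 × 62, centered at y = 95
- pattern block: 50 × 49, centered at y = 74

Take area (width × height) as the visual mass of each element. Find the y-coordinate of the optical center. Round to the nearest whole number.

Taking area as weight: weight callout 51·52 = 2652, product photo 52·37 = 1924, product name 21·56 = 1176, brand mark 29·36 = 1044, certification badge 12·62 = 744, pattern block 50·49 = 2450. Sum 9990.
y: moment 535344 / weight 9990 ≈ 53.59

y ≈ 54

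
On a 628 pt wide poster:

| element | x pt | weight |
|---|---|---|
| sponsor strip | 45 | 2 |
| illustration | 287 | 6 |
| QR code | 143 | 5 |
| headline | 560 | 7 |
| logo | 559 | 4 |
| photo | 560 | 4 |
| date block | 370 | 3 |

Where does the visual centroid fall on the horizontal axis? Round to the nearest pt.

Weights sum to 2 + 6 + 5 + 7 + 4 + 4 + 3 = 31.
x: moment 12033 / weight 31 ≈ 388.16

x ≈ 388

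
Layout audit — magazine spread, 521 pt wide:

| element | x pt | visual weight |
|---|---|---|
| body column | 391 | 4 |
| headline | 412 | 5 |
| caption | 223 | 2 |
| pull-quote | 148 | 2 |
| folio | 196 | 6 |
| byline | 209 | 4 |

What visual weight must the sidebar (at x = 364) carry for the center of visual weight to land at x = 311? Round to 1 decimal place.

w ≈ 14.6

Existing Σw = 23 (4 + 5 + 2 + 2 + 6 + 4); existing moment 4·391 + 5·412 + 2·223 + 2·148 + 6·196 + 4·209 = 6378.
Balance at x = 311 requires (6378 + w·364) / (23 + w) = 311.
Rearranging, w·(364 − 311) = 311·23 − 6378 = 775, so w ≈ 775/53 = 14.62.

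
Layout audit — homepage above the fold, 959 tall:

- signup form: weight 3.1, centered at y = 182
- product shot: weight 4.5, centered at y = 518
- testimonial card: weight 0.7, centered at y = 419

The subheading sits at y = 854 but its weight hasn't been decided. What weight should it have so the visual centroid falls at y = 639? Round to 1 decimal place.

Existing Σw = 8.3 (3.1 + 4.5 + 0.7); existing moment 3.1·182 + 4.5·518 + 0.7·419 = 3188.5.
Balance at y = 639 requires (3188.5 + w·854) / (8.3 + w) = 639.
Solving: w = (639·8.3 − 3188.5) / (854 − 639) = 2115.2 / 215 ≈ 9.84.

w ≈ 9.8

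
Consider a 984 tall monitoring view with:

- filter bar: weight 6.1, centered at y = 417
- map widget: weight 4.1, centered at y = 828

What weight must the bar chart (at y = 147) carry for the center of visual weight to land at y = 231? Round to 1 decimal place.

Known weights sum to 6.1 + 4.1 = 10.2; their moment is 6.1·417 + 4.1·828 = 5938.5.
Balance at y = 231 requires (5938.5 + w·147) / (10.2 + w) = 231.
So w = (231·10.2 − 5938.5)/(147 − 231) = -3582.3/-84 ≈ 42.65.

w ≈ 42.6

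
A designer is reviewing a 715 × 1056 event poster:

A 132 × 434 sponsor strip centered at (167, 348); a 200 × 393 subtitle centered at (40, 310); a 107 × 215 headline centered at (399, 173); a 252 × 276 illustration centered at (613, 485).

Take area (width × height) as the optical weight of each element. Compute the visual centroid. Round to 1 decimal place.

(282.5, 359.0)

Areas: sponsor strip 132·434 = 57288, subtitle 200·393 = 78600, headline 107·215 = 23005, illustration 252·276 = 69552. Total weight = 228445.
x-moment: 57288·167 + 78600·40 + 23005·399 + 69552·613 = 64525467; centroid 64525467/228445 ≈ 282.46.
y-moment: 57288·348 + 78600·310 + 23005·173 + 69552·485 = 82014809; centroid 82014809/228445 ≈ 359.01.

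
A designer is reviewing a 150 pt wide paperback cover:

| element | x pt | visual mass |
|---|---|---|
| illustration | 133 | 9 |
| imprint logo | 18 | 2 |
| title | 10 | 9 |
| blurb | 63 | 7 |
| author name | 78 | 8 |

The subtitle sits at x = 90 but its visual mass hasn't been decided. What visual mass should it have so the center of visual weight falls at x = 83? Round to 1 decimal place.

Existing Σw = 35 (9 + 2 + 9 + 7 + 8); existing moment 9·133 + 2·18 + 9·10 + 7·63 + 8·78 = 2388.
Set Σw·x/Σw = 83: (2388 + 90w) = 83·(35 + w).
Solving: w = (83·35 − 2388) / (90 − 83) = 517 / 7 ≈ 73.86.

w ≈ 73.9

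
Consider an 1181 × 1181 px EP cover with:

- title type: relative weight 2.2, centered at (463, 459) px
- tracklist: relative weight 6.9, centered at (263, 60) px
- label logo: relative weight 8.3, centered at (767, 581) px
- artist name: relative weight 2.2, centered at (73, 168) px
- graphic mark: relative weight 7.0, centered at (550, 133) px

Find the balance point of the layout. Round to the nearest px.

Σw = 2.2 + 6.9 + 8.3 + 2.2 + 7.0 = 26.6.
Σw·x = 2.2·463 + 6.9·263 + 8.3·767 + 2.2·73 + 7.0·550 = 13210.0, so x̄ = 13210.0/26.6 ≈ 496.62.
Σw·y = 2.2·459 + 6.9·60 + 8.3·581 + 2.2·168 + 7.0·133 = 7546.7, so ȳ = 7546.7/26.6 ≈ 283.71.

(497, 284)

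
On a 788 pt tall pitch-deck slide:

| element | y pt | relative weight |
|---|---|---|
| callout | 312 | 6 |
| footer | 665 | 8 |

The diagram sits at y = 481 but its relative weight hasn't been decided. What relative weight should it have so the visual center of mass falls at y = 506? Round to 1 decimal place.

w ≈ 4.3

Known weights sum to 6 + 8 = 14; their moment is 6·312 + 8·665 = 7192.
Set Σw·y/Σw = 506: (7192 + 481w) = 506·(14 + w).
So w = (506·14 − 7192)/(481 − 506) = -108/-25 ≈ 4.32.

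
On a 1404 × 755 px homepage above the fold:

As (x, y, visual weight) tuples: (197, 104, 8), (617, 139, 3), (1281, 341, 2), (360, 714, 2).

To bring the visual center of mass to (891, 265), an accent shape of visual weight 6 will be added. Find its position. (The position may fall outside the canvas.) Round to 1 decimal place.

With the accent shape, Σw becomes 8 + 3 + 2 + 2 + 6 = 21.
x: need Σw·x = 21·891 = 18711. Existing = 8·197 + 3·617 + 2·1281 + 2·360 = 6709. Remainder 12002 / 6 ≈ 2000.33.
y: need Σw·y = 21·265 = 5565. Existing = 8·104 + 3·139 + 2·341 + 2·714 = 3359. Remainder 2206 / 6 ≈ 367.67.

(2000.3, 367.7)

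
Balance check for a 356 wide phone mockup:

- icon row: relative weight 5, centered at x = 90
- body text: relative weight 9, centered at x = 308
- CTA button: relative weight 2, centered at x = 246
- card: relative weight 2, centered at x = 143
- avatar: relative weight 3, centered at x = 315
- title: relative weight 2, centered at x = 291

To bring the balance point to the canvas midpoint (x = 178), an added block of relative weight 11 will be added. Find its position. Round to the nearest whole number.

With the added block, Σw becomes 5 + 9 + 2 + 2 + 3 + 2 + 11 = 34.
x: target moment 34×178 = 6052; current 5·90 + 9·308 + 2·246 + 2·143 + 3·315 + 2·291 = 5527; the added block supplies 525, so x = 525/11 ≈ 47.73.

x ≈ 48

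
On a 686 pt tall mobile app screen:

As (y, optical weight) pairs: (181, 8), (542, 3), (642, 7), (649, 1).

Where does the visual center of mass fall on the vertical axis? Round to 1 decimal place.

y ≈ 432.5

Σw = 8 + 3 + 7 + 1 = 19.
y: (8·181 + 3·542 + 7·642 + 1·649) / 19 = 8217 / 19 ≈ 432.47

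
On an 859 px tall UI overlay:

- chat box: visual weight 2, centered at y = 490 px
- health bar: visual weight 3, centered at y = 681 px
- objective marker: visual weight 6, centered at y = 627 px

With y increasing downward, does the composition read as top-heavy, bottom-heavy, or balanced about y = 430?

Σw = 2 + 3 + 6 = 11.
y: (2·490 + 3·681 + 6·627) / 11 = 6785 / 11 ≈ 616.82
Since 616.8 is below (larger y than) 430, the composition reads bottom-heavy.

bottom-heavy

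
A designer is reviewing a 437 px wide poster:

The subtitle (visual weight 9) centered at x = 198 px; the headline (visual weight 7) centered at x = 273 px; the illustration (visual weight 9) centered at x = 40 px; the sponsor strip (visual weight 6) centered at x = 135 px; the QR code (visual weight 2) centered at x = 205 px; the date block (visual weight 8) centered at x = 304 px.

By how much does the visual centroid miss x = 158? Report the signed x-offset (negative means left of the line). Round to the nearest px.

Weights sum to 9 + 7 + 9 + 6 + 2 + 8 = 41.
Σw·x = 9·198 + 7·273 + 9·40 + 6·135 + 2·205 + 8·304 = 7705, so x̄ = 7705/41 ≈ 187.93.
Against x = 158, that's 187.93 − 158 = 29.93.

≈ 30 px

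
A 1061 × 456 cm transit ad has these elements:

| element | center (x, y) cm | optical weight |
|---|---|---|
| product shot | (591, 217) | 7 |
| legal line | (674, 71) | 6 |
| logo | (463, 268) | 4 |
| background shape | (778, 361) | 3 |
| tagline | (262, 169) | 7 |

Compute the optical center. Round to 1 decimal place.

Total weight = 7 + 6 + 4 + 3 + 7 = 27.
x-moment: 7·591 + 6·674 + 4·463 + 3·778 + 7·262 = 14201; centroid 14201/27 ≈ 525.96.
y-moment: 7·217 + 6·71 + 4·268 + 3·361 + 7·169 = 5283; centroid 5283/27 ≈ 195.67.

(526.0, 195.7)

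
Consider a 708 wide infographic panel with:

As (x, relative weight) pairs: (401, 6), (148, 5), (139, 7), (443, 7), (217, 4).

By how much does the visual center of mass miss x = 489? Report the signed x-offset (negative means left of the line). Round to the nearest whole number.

≈ -210

Total weight = 6 + 5 + 7 + 7 + 4 = 29.
Σw·x = 6·401 + 5·148 + 7·139 + 7·443 + 4·217 = 8088, so x̄ = 8088/29 ≈ 278.90.
Offset from x = 489: 278.90 − 489 ≈ -210.10.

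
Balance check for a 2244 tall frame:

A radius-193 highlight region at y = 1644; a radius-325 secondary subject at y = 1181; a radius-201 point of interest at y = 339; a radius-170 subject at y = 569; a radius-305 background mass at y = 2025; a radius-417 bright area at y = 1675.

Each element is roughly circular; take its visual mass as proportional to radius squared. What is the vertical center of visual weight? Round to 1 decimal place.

y ≈ 1452.3

Weights ∝ r²: highlight region 193² = 37249, secondary subject 325² = 105625, point of interest 201² = 40401, subject 170² = 28900, background mass 305² = 93025, bright area 417² = 173889; Σw = 479089.
y: moment 695760220 / weight 479089 ≈ 1452.26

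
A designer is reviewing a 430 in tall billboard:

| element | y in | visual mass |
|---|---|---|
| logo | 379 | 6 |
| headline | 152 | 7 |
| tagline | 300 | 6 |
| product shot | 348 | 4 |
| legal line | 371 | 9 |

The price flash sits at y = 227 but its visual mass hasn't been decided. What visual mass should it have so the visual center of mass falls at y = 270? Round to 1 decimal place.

w ≈ 28.6

Existing Σw = 32 (6 + 7 + 6 + 4 + 9); existing moment 6·379 + 7·152 + 6·300 + 4·348 + 9·371 = 9869.
Set Σw·y/Σw = 270: (9869 + 227w) = 270·(32 + w).
Rearranging, w·(227 − 270) = 270·32 − 9869 = -1229, so w ≈ -1229/-43 = 28.58.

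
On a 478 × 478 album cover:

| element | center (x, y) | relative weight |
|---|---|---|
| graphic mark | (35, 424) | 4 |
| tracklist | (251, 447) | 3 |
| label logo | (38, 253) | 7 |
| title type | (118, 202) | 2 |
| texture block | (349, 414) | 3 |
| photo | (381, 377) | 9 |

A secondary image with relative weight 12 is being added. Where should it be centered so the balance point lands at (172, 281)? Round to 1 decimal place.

With the secondary image, Σw becomes 4 + 3 + 7 + 2 + 3 + 9 + 12 = 40.
x: need Σw·x = 40·172 = 6880. Existing = 4·35 + 3·251 + 7·38 + 2·118 + 3·349 + 9·381 = 5871. Remainder 1009 / 12 ≈ 84.08.
y: need Σw·y = 40·281 = 11240. Existing = 4·424 + 3·447 + 7·253 + 2·202 + 3·414 + 9·377 = 9847. Remainder 1393 / 12 ≈ 116.08.

(84.1, 116.1)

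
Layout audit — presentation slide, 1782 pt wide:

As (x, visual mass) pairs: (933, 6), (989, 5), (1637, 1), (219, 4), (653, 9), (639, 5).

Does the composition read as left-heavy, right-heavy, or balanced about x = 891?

Σw = 6 + 5 + 1 + 4 + 9 + 5 = 30.
Σw·x = 22128; x̄ = 22128/30 ≈ 737.60.
Since 737.6 is left of 891, the composition reads left-heavy.

left-heavy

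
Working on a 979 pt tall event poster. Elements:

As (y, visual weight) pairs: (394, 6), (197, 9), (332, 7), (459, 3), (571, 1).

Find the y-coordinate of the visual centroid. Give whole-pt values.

y ≈ 323

Weights sum to 6 + 9 + 7 + 3 + 1 = 26.
Σw·y = 6·394 + 9·197 + 7·332 + 3·459 + 1·571 = 8409, so ȳ = 8409/26 ≈ 323.42.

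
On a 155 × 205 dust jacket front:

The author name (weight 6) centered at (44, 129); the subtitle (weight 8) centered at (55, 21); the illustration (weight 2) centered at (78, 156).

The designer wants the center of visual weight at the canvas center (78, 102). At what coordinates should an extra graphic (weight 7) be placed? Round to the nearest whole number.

With the extra graphic, Σw becomes 6 + 8 + 2 + 7 = 23.
x: target moment 23×78 = 1794; current 6·44 + 8·55 + 2·78 = 860; the extra graphic supplies 934, so x = 934/7 ≈ 133.43.
y: target moment 23×102 = 2346; current 6·129 + 8·21 + 2·156 = 1254; the extra graphic supplies 1092, so y = 1092/7 ≈ 156.00.

(133, 156)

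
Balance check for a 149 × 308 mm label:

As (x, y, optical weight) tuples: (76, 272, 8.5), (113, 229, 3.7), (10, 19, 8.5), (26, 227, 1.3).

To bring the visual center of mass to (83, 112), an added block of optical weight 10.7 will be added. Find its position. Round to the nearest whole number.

(143, 4)

New total weight: (8.5 + 3.7 + 8.5 + 1.3) + 10.7 = 32.7.
Along x: (1182.9 + 10.7·x) / 32.7 = 83 (existing moment 8.5·76 + 3.7·113 + 8.5·10 + 1.3·26 = 1182.9) ⇒ x = (2714.1 − 1182.9) / 10.7 ≈ 143.10.
Along y: (3615.9 + 10.7·y) / 32.7 = 112 (existing moment 8.5·272 + 3.7·229 + 8.5·19 + 1.3·227 = 3615.9) ⇒ y = (3662.4 − 3615.9) / 10.7 ≈ 4.35.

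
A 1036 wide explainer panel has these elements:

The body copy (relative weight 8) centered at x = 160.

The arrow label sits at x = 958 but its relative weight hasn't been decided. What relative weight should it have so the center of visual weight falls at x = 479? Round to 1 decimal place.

w ≈ 5.3

Known: weight 8 with moment 8·160 = 1280.
Set Σw·x/Σw = 479: (1280 + 958w) = 479·(8 + w).
So w = (479·8 − 1280)/(958 − 479) = 2552/479 ≈ 5.33.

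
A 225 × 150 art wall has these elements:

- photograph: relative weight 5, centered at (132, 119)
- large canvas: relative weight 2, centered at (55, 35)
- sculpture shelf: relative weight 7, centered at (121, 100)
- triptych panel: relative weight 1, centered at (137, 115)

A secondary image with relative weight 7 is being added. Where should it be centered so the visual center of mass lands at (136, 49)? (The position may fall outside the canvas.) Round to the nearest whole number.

(177, -57)

New total weight: (5 + 2 + 7 + 1) + 7 = 22.
x: need Σw·x = 22·136 = 2992. Existing = 5·132 + 2·55 + 7·121 + 1·137 = 1754. Remainder 1238 / 7 ≈ 176.86.
y: need Σw·y = 22·49 = 1078. Existing = 5·119 + 2·35 + 7·100 + 1·115 = 1480. Remainder -402 / 7 ≈ -57.43.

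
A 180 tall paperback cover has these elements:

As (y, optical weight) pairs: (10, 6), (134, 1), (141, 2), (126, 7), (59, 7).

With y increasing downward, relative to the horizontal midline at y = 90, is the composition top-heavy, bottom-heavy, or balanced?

top-heavy

Weights sum to 6 + 1 + 2 + 7 + 7 = 23.
y: (6·10 + 1·134 + 2·141 + 7·126 + 7·59) / 23 = 1771 / 23 ≈ 77.00
77.0 vs midline 90 → top-heavy.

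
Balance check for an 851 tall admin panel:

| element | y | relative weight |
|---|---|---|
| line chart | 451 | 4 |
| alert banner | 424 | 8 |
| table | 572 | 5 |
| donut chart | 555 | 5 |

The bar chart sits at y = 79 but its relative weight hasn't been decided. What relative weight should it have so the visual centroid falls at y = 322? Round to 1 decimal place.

w ≈ 15.4

Existing Σw = 22 (4 + 8 + 5 + 5); existing moment 4·451 + 8·424 + 5·572 + 5·555 = 10831.
Balance at y = 322 requires (10831 + w·79) / (22 + w) = 322.
Solving: w = (322·22 − 10831) / (79 − 322) = -3747 / -243 ≈ 15.42.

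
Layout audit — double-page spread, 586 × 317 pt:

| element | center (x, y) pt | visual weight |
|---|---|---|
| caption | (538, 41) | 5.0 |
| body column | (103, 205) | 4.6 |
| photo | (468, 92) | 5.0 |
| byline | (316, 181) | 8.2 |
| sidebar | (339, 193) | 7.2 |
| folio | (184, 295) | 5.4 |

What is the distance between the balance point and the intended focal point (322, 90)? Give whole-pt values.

Σw = 5.0 + 4.6 + 5.0 + 8.2 + 7.2 + 5.4 = 35.4.
Σw·x = 11529.4; x̄ = 11529.4/35.4 ≈ 325.69.
y: moment 6074.8 / weight 35.4 ≈ 171.60
Relative to (322, 90): Δ = (3.69, 81.60); |Δ| = √(3.69² + 81.60²) ≈ 81.69.

≈ 82 pt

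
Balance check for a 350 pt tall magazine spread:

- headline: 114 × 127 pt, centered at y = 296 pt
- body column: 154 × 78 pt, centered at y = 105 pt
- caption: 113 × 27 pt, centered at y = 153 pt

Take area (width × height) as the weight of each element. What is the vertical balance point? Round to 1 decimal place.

Areas: headline 114·127 = 14478, body column 154·78 = 12012, caption 113·27 = 3051. Total weight = 29541.
y: (14478·296 + 12012·105 + 3051·153) / 29541 = 6013551 / 29541 ≈ 203.57

y ≈ 203.6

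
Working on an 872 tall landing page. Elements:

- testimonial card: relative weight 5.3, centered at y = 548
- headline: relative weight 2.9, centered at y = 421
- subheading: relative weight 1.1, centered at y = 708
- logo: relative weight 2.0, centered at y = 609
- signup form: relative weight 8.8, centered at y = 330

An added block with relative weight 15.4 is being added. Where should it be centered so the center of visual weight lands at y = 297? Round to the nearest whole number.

With the added block, Σw becomes 5.3 + 2.9 + 1.1 + 2.0 + 8.8 + 15.4 = 35.5.
y: target moment 35.5×297 = 10543.5; current 5.3·548 + 2.9·421 + 1.1·708 + 2.0·609 + 8.8·330 = 9026.1; the added block supplies 1517.4, so y = 1517.4/15.4 ≈ 98.53.

y ≈ 99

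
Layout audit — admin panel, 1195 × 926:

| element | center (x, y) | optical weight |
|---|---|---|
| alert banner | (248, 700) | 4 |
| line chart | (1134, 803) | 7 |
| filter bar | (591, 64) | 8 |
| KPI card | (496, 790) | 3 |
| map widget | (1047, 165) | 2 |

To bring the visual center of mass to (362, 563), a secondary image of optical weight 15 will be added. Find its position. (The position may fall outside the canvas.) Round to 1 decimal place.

New total weight: (4 + 7 + 8 + 3 + 2) + 15 = 39.
x: target moment 39×362 = 14118; current 4·248 + 7·1134 + 8·591 + 3·496 + 2·1047 = 17240; the secondary image supplies -3122, so x = -3122/15 ≈ -208.13.
y: target moment 39×563 = 21957; current 4·700 + 7·803 + 8·64 + 3·790 + 2·165 = 11633; the secondary image supplies 10324, so y = 10324/15 ≈ 688.27.

(-208.1, 688.3)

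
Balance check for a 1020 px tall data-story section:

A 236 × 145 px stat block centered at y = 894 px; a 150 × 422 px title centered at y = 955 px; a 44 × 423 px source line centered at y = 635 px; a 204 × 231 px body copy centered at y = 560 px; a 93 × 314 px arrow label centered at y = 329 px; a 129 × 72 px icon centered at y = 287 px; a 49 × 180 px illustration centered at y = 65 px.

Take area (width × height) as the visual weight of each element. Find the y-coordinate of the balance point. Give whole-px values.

Areas: stat block 236·145 = 34220, title 150·422 = 63300, source line 44·423 = 18612, body copy 204·231 = 47124, arrow label 93·314 = 29202, icon 129·72 = 9288, illustration 49·180 = 8820. Total weight = 210566.
y-moment: 34220·894 + 63300·955 + 18612·635 + 47124·560 + 29202·329 + 9288·287 + 8820·65 = 142098654; centroid 142098654/210566 ≈ 674.84.

y ≈ 675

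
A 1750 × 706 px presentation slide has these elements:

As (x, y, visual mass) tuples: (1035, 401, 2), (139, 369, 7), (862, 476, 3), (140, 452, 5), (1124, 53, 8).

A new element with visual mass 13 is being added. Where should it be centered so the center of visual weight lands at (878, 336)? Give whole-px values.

(1388, 405)

With the new element, Σw becomes 2 + 7 + 3 + 5 + 8 + 13 = 38.
x: need Σw·x = 38·878 = 33364. Existing = 2·1035 + 7·139 + 3·862 + 5·140 + 8·1124 = 15321. Remainder 18043 / 13 ≈ 1387.92.
y: need Σw·y = 38·336 = 12768. Existing = 2·401 + 7·369 + 3·476 + 5·452 + 8·53 = 7497. Remainder 5271 / 13 ≈ 405.46.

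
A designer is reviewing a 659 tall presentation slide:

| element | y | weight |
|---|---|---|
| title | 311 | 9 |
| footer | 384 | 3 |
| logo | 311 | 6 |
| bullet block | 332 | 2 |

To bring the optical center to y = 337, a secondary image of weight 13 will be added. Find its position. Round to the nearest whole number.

y ≈ 357

With the secondary image, Σw becomes 9 + 3 + 6 + 2 + 13 = 33.
y: target moment 33×337 = 11121; current 9·311 + 3·384 + 6·311 + 2·332 = 6481; the secondary image supplies 4640, so y = 4640/13 ≈ 356.92.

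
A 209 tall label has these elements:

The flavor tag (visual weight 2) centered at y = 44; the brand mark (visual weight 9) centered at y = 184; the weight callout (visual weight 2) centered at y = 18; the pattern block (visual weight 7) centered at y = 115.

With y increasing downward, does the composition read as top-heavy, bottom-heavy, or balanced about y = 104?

bottom-heavy

Weights sum to 2 + 9 + 2 + 7 = 20.
y: (2·44 + 9·184 + 2·18 + 7·115) / 20 = 2585 / 20 ≈ 129.25
Since 129.2 is below (larger y than) 104, the composition reads bottom-heavy.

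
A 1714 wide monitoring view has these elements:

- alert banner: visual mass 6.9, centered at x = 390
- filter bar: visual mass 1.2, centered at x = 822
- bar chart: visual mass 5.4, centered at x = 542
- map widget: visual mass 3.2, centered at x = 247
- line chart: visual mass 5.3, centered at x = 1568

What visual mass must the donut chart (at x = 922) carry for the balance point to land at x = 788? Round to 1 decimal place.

w ≈ 12.2

Known weights sum to 6.9 + 1.2 + 5.4 + 3.2 + 5.3 = 22.0; their moment is 6.9·390 + 1.2·822 + 5.4·542 + 3.2·247 + 5.3·1568 = 15705.0.
For the centroid to hit 788: (15705.0 + w·922) / (22.0 + w) = 788.
So w = (788·22.0 − 15705.0)/(922 − 788) = 1631.0/134 ≈ 12.17.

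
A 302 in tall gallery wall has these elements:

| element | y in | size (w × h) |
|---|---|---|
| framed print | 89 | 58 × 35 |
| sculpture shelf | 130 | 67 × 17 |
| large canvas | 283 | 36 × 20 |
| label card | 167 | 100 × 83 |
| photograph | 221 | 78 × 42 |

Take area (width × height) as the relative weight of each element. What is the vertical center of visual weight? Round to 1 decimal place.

Taking area as weight: framed print 58·35 = 2030, sculpture shelf 67·17 = 1139, large canvas 36·20 = 720, label card 100·83 = 8300, photograph 78·42 = 3276. Sum 15465.
Σw·y = 2030·89 + 1139·130 + 720·283 + 8300·167 + 3276·221 = 2642596, so ȳ = 2642596/15465 ≈ 170.88.

y ≈ 170.9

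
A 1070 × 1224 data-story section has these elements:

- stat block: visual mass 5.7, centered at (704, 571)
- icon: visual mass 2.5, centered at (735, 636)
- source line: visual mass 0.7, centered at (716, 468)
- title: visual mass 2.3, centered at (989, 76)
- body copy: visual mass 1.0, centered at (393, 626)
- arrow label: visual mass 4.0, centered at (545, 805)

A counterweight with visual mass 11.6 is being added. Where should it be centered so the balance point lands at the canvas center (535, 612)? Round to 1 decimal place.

After adding the counterweight, total weight = 5.7 + 2.5 + 0.7 + 2.3 + 1.0 + 4.0 + 11.6 = 27.8.
Along x: (11199.2 + 11.6·x) / 27.8 = 535 (existing moment 5.7·704 + 2.5·735 + 0.7·716 + 2.3·989 + 1.0·393 + 4.0·545 = 11199.2) ⇒ x = (14873.0 − 11199.2) / 11.6 ≈ 316.71.
Along y: (9193.1 + 11.6·y) / 27.8 = 612 (existing moment 5.7·571 + 2.5·636 + 0.7·468 + 2.3·76 + 1.0·626 + 4.0·805 = 9193.1) ⇒ y = (17013.6 − 9193.1) / 11.6 ≈ 674.18.

(316.7, 674.2)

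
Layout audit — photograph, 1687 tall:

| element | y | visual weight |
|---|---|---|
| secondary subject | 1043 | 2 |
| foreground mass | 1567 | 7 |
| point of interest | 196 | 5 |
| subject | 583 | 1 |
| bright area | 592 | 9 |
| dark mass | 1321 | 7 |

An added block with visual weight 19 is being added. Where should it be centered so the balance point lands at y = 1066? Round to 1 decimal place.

With the added block, Σw becomes 2 + 7 + 5 + 1 + 9 + 7 + 19 = 50.
y: target moment 50×1066 = 53300; current 2·1043 + 7·1567 + 5·196 + 1·583 + 9·592 + 7·1321 = 29193; the added block supplies 24107, so y = 24107/19 ≈ 1268.79.

y ≈ 1268.8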